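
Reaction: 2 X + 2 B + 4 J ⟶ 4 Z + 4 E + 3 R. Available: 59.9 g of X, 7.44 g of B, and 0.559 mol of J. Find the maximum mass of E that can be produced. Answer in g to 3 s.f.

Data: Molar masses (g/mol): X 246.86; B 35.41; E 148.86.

62.6 g

n(X) = 59.90 / 246.86 = 0.2426 mol
n(B) = 7.440 / 35.41 = 0.2101 mol
n(J) = 0.5590 mol
n/ν for X = 0.2426/2 = 0.1213
n/ν for B = 0.2101/2 = 0.1051
n/ν for J = 0.5590/4 = 0.1398
Smallest n/ν is B → limiting reagent.
n(E) = (4/2) × 0.2101 = 0.4202 mol
mass = 0.4202 × 148.86 = 62.55 g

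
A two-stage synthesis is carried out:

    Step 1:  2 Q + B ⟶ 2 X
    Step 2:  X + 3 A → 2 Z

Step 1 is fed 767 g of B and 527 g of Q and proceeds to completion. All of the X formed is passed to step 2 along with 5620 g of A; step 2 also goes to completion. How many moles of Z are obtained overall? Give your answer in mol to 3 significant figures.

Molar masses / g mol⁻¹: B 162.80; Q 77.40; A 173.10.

Step 1:
n(B) = 767.0 / 162.80 = 4.711 mol
n(Q) = 527.0 / 77.40 = 6.809 mol
n/ν for B = 4.711/1 = 4.711
n/ν for Q = 6.809/2 = 3.405
Smallest n/ν is Q → limiting reagent.
n(X) produced = (2/2) × 6.809 = 6.809 mol
Step 2:
n(X) available = 6.809 mol
n(A) = 5620 / 173.10 = 32.47 mol
n/ν for X = 6.809/1 = 6.809
n/ν for A = 32.47/3 = 10.82
Smallest n/ν is X → limiting reagent.
n(Z) = (2/1) × 6.809 = 13.62 mol

13.6 mol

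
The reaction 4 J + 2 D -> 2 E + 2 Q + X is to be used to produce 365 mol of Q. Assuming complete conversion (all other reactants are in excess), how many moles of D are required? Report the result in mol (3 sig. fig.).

n(Q) = 365.0 mol
n(D) = (2/2) × 365.0 = 365.0 mol

365 mol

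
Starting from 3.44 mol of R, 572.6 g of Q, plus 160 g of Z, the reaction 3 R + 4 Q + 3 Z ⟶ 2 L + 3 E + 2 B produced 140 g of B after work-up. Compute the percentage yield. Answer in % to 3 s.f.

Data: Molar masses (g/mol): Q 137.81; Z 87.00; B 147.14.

n(R) = 3.440 mol
n(Q) = 572.6 / 137.81 = 4.155 mol
n(Z) = 160.0 / 87.00 = 1.839 mol
n/ν for R = 3.440/3 = 1.147
n/ν for Q = 4.155/4 = 1.039
n/ν for Z = 1.839/3 = 0.6130
Smallest n/ν is Z → limiting reagent.
theoretical n(B) = (2/3) × 1.839 = 1.226 mol → 180.4 g
% yield = 140 / 180.4 × 100 = 77.61 %

77.6 %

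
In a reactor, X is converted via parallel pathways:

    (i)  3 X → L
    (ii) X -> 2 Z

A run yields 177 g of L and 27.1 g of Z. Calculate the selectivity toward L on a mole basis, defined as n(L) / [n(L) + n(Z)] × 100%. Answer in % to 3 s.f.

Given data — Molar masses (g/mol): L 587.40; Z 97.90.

n(L) = 177 / 587.40 = 0.3013 mol
n(Z) = 27.1 / 97.90 = 0.2768 mol
selectivity = 0.3013/(0.3013+0.2768) × 100 = 52.12 %

52.1 %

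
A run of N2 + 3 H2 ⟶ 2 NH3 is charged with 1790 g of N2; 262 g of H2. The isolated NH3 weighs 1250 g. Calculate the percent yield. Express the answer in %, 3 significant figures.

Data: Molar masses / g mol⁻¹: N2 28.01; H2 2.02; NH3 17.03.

n(N2) = 1790 / 28.01 = 63.91 mol
n(H2) = 262.0 / 2.02 = 129.7 mol
n/ν for N2 = 63.91/1 = 63.91
n/ν for H2 = 129.7/3 = 43.23
Smallest n/ν is H2 → limiting reagent.
theoretical n(NH3) = (2/3) × 129.7 = 86.47 mol → 1473 g
% yield = 1250 / 1473 × 100 = 84.86 %

84.9 %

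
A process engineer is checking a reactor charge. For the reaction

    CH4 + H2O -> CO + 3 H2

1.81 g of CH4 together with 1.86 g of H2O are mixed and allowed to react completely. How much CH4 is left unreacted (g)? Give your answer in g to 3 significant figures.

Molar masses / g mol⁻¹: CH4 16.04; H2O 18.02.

0.154 g

n(CH4) = 1.810 / 16.04 = 0.1128 mol
n(H2O) = 1.860 / 18.02 = 0.1032 mol
n/ν → CH4: 0.1128, H2O: 0.1032; H2O is limiting.
CH4 consumed = (1/1) × 0.1032 = 0.1032 mol
CH4 remaining = 0.1128 − 0.1032 = 0.009600 mol
mass = 0.009600 × 16.04 = 0.1540 g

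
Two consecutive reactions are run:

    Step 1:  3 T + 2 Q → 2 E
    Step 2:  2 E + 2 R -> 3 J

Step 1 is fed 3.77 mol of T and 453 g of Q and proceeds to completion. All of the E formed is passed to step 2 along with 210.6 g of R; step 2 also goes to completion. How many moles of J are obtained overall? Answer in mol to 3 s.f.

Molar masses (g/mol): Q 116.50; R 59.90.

Step 1:
n(T) = 3.770 mol
n(Q) = 453.0 / 116.50 = 3.888 mol
n/ν → T: 1.257, Q: 1.944; T is limiting.
n(E) produced = (2/3) × 3.770 = 2.513 mol
Step 2:
n(E) available = 2.513 mol
n(R) = 210.6 / 59.90 = 3.516 mol
n/ν → E: 1.257, R: 1.758; E is limiting.
n(J) = (3/2) × 2.513 = 3.770 mol

3.77 mol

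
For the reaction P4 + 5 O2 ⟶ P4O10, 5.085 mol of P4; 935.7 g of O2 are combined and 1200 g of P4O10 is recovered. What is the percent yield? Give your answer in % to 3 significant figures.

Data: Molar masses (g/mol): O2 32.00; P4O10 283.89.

83.1 %

n(P4) = 5.085 mol
n(O2) = 935.7 / 32.00 = 29.24 mol
n/ν → P4: 5.085, O2: 5.848; P4 is limiting.
theoretical n(P4O10) = (1/1) × 5.085 = 5.085 mol → 1444 g
% yield = 1200 / 1444 × 100 = 83.10 %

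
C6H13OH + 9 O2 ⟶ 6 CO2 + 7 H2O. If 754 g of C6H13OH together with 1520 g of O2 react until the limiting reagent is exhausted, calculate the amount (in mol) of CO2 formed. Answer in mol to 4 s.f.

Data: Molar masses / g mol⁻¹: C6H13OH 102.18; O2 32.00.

31.67 mol

n(C6H13OH) = 754.0 / 102.18 = 7.379 mol
n(O2) = 1520 / 32.00 = 47.50 mol
n/ν for C6H13OH = 7.379/1 = 7.379
n/ν for O2 = 47.50/9 = 5.278
Smallest n/ν is O2 → limiting reagent.
n(CO2) = (6/9) × 47.50 = 31.67 mol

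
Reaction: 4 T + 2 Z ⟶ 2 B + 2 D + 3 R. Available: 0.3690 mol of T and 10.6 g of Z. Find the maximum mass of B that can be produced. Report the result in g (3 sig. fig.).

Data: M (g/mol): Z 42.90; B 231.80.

n(T) = 0.3690 mol
n(Z) = 10.60 / 42.90 = 0.2471 mol
n/ν → T: 0.09225, Z: 0.1236; T is limiting.
n(B) = (2/4) × 0.3690 = 0.1845 mol
mass = 0.1845 × 231.80 = 42.77 g

42.8 g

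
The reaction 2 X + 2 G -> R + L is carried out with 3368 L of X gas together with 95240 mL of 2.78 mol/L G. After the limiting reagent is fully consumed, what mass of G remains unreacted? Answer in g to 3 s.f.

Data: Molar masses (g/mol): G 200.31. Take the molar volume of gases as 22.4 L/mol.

n(X) = 3368 / 22.4 = 150.4 mol
n(G) = 2.78 × 95240/1000 = 264.8 mol
n/ν for X = 150.4/2 = 75.20
n/ν for G = 264.8/2 = 132.4
Smallest n/ν is X → limiting reagent.
G consumed = (2/2) × 150.4 = 150.4 mol
G remaining = 264.8 − 150.4 = 114.4 mol
mass = 114.4 × 200.31 = 22920 g

22900 g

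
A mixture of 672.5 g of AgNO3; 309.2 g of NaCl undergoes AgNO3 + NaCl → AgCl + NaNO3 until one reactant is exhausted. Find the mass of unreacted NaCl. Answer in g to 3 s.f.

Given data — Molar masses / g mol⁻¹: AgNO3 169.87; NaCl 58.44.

77.8 g

n(AgNO3) = 672.5 / 169.87 = 3.959 mol
n(NaCl) = 309.2 / 58.44 = 5.291 mol
n/ν for AgNO3 = 3.959/1 = 3.959
n/ν for NaCl = 5.291/1 = 5.291
Smallest n/ν is AgNO3 → limiting reagent.
NaCl consumed = (1/1) × 3.959 = 3.959 mol
NaCl remaining = 5.291 − 3.959 = 1.332 mol
mass = 1.332 × 58.44 = 77.84 g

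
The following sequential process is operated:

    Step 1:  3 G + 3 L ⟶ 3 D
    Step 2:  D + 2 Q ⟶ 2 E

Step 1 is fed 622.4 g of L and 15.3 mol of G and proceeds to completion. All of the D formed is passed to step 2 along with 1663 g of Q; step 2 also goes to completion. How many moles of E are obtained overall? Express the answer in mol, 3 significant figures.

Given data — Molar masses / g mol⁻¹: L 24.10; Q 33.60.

30.6 mol

Step 1:
n(L) = 622.4 / 24.10 = 25.83 mol
n(G) = 15.30 mol
n/ν for L = 25.83/3 = 8.610
n/ν for G = 15.30/3 = 5.100
Smallest n/ν is G → limiting reagent.
n(D) produced = (3/3) × 15.30 = 15.30 mol
Step 2:
n(D) available = 15.30 mol
n(Q) = 1663 / 33.60 = 49.49 mol
n/ν for D = 15.30/1 = 15.30
n/ν for Q = 49.49/2 = 24.75
Smallest n/ν is D → limiting reagent.
n(E) = (2/1) × 15.30 = 30.60 mol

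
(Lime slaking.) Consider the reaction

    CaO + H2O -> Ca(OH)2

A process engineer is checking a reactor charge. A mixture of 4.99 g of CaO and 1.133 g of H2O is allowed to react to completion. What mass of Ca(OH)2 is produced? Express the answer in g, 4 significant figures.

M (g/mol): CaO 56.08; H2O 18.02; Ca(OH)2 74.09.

n(CaO) = 4.990 / 56.08 = 0.08898 mol
n(H2O) = 1.133 / 18.02 = 0.06287 mol
n/ν → CaO: 0.08898, H2O: 0.06287; H2O is limiting.
n(Ca(OH)2) = (1/1) × 0.06287 = 0.06287 mol
mass = 0.06287 × 74.09 = 4.658 g

4.658 g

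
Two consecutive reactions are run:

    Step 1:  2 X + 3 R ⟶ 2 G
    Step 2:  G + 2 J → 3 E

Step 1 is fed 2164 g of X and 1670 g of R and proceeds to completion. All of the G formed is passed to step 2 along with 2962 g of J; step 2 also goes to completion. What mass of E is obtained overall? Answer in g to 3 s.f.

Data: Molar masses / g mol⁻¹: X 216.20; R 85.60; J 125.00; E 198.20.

Step 1:
n(X) = 2164 / 216.20 = 10.01 mol
n(R) = 1670 / 85.60 = 19.51 mol
n/ν for X = 10.01/2 = 5.005
n/ν for R = 19.51/3 = 6.503
Smallest n/ν is X → limiting reagent.
n(G) produced = (2/2) × 10.01 = 10.01 mol
Step 2:
n(G) available = 10.01 mol
n(J) = 2962 / 125.00 = 23.70 mol
n/ν for G = 10.01/1 = 10.01
n/ν for J = 23.70/2 = 11.85
Smallest n/ν is G → limiting reagent.
n(E) = (3/1) × 10.01 = 30.03 mol
mass = 30.03 × 198.20 = 5952 g

5950 g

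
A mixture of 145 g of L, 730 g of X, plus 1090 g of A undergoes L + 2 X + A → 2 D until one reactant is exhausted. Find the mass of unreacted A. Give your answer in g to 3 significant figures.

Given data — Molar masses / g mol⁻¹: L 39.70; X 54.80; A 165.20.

487 g

n(L) = 145.0 / 39.70 = 3.652 mol
n(X) = 730.0 / 54.80 = 13.32 mol
n(A) = 1090 / 165.20 = 6.598 mol
n/ν for L = 3.652/1 = 3.652
n/ν for X = 13.32/2 = 6.660
n/ν for A = 6.598/1 = 6.598
Smallest n/ν is L → limiting reagent.
A consumed = (1/1) × 3.652 = 3.652 mol
A remaining = 6.598 − 3.652 = 2.946 mol
mass = 2.946 × 165.20 = 486.7 g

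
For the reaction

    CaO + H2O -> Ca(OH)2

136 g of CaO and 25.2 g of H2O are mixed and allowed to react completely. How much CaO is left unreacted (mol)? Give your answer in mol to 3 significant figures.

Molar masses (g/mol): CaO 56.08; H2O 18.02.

1.03 mol

n(CaO) = 136.0 / 56.08 = 2.425 mol
n(H2O) = 25.20 / 18.02 = 1.398 mol
n/ν for CaO = 2.425/1 = 2.425
n/ν for H2O = 1.398/1 = 1.398
Smallest n/ν is H2O → limiting reagent.
CaO consumed = (1/1) × 1.398 = 1.398 mol
CaO remaining = 2.425 − 1.398 = 1.027 mol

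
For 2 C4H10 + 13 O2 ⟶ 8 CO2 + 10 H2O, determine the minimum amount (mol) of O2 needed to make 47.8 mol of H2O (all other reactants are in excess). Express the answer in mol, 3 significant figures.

62.1 mol

n(H2O) = 47.80 mol
n(O2) = (13/10) × 47.80 = 62.14 mol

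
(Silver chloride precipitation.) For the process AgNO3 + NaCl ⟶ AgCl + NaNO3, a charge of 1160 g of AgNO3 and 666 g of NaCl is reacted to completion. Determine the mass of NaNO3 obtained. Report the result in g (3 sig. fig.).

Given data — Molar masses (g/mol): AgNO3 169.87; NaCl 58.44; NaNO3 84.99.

580 g

n(AgNO3) = 1160 / 169.87 = 6.829 mol
n(NaCl) = 666.0 / 58.44 = 11.40 mol
n/ν for AgNO3 = 6.829/1 = 6.829
n/ν for NaCl = 11.40/1 = 11.40
Smallest n/ν is AgNO3 → limiting reagent.
n(NaNO3) = (1/1) × 6.829 = 6.829 mol
mass = 6.829 × 84.99 = 580.4 g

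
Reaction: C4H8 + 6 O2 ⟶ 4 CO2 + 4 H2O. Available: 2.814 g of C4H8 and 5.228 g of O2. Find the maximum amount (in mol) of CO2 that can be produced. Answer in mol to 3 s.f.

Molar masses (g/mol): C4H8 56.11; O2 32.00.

n(C4H8) = 2.814 / 56.11 = 0.05015 mol
n(O2) = 5.228 / 32.00 = 0.1634 mol
n/ν for C4H8 = 0.05015/1 = 0.05015
n/ν for O2 = 0.1634/6 = 0.02723
Smallest n/ν is O2 → limiting reagent.
n(CO2) = (4/6) × 0.1634 = 0.1089 mol

0.109 mol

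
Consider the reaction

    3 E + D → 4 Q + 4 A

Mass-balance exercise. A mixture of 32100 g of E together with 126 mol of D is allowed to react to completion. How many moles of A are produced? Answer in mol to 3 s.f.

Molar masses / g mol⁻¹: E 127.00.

n(E) = 32100 / 127.00 = 252.8 mol
n(D) = 126.0 mol
n/ν → E: 84.27, D: 126.0; E is limiting.
n(A) = (4/3) × 252.8 = 337.1 mol

337 mol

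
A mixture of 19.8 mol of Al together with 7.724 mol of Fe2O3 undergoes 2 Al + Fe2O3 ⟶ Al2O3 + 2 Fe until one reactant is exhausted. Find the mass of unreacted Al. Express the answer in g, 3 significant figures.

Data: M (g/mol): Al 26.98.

117 g

n(Al) = 19.80 mol
n(Fe2O3) = 7.724 mol
n/ν for Al = 19.80/2 = 9.900
n/ν for Fe2O3 = 7.724/1 = 7.724
Smallest n/ν is Fe2O3 → limiting reagent.
Al consumed = (2/1) × 7.724 = 15.45 mol
Al remaining = 19.80 − 15.45 = 4.350 mol
mass = 4.350 × 26.98 = 117.4 g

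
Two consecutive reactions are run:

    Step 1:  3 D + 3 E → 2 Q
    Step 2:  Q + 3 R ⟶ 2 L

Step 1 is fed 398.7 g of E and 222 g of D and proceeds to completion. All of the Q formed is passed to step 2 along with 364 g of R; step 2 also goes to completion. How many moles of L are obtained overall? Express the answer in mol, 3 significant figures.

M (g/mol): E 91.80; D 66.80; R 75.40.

3.22 mol

Step 1:
n(E) = 398.7 / 91.80 = 4.343 mol
n(D) = 222.0 / 66.80 = 3.323 mol
n/ν for E = 4.343/3 = 1.448
n/ν for D = 3.323/3 = 1.108
Smallest n/ν is D → limiting reagent.
n(Q) produced = (2/3) × 3.323 = 2.215 mol
Step 2:
n(Q) available = 2.215 mol
n(R) = 364.0 / 75.40 = 4.828 mol
n/ν for Q = 2.215/1 = 2.215
n/ν for R = 4.828/3 = 1.609
Smallest n/ν is R → limiting reagent.
n(L) = (2/3) × 4.828 = 3.219 mol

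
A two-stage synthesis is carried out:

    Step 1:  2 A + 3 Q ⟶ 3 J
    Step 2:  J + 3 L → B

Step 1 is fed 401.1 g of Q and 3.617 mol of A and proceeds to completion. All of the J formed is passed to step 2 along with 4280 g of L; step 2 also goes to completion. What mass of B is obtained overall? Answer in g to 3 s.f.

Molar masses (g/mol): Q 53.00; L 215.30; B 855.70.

4640 g

Step 1:
n(Q) = 401.1 / 53.00 = 7.568 mol
n(A) = 3.617 mol
n/ν for Q = 7.568/3 = 2.523
n/ν for A = 3.617/2 = 1.809
Smallest n/ν is A → limiting reagent.
n(J) produced = (3/2) × 3.617 = 5.426 mol
Step 2:
n(J) available = 5.426 mol
n(L) = 4280 / 215.30 = 19.88 mol
n/ν for J = 5.426/1 = 5.426
n/ν for L = 19.88/3 = 6.627
Smallest n/ν is J → limiting reagent.
n(B) = (1/1) × 5.426 = 5.426 mol
mass = 5.426 × 855.70 = 4643 g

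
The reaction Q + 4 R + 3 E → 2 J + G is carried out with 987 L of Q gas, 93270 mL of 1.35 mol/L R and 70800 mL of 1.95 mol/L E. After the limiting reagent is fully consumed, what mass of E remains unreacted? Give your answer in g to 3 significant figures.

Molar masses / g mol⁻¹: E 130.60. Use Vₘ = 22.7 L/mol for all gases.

n(Q) = 987.0 / 22.7 = 43.48 mol
n(R) = 1.35 × 93270/1000 = 125.9 mol
n(E) = 1.95 × 70800/1000 = 138.1 mol
n/ν → Q: 43.48, R: 31.48, E: 46.03; R is limiting.
E consumed = (3/4) × 125.9 = 94.43 mol
E remaining = 138.1 − 94.43 = 43.67 mol
mass = 43.67 × 130.60 = 5703 g

5700 g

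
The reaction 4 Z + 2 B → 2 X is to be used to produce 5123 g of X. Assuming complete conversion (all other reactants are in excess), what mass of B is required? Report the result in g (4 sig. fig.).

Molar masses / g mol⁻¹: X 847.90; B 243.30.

n(X) = 5123 / 847.90 = 6.042 mol
n(B) = (2/2) × 6.042 = 6.042 mol
mass = 6.042 × 243.30 = 1470 g

1470 g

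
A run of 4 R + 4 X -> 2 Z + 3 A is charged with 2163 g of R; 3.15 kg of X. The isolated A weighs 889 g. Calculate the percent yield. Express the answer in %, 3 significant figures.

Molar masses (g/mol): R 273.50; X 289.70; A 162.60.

92.2 %

n(R) = 2163 / 273.50 = 7.909 mol
n(X) = 3.150×1000 / 289.70 = 10.87 mol
n/ν → R: 1.977, X: 2.718; R is limiting.
theoretical n(A) = (3/4) × 7.909 = 5.932 mol → 964.5 g
% yield = 889 / 964.5 × 100 = 92.17 %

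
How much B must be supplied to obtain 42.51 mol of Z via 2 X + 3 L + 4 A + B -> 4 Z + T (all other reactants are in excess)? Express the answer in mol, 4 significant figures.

n(Z) = 42.51 mol
n(B) = (1/4) × 42.51 = 10.63 mol

10.63 mol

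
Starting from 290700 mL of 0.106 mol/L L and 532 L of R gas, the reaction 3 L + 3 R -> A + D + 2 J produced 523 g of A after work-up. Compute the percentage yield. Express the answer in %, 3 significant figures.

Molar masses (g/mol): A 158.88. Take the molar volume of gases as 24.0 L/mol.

44.6 %

n(L) = 0.106 × 290700/1000 = 30.81 mol
n(R) = 532.0 / 24.0 = 22.17 mol
n/ν for L = 30.81/3 = 10.27
n/ν for R = 22.17/3 = 7.390
Smallest n/ν is R → limiting reagent.
theoretical n(A) = (1/3) × 22.17 = 7.390 mol → 1174 g
% yield = 523 / 1174 × 100 = 44.55 %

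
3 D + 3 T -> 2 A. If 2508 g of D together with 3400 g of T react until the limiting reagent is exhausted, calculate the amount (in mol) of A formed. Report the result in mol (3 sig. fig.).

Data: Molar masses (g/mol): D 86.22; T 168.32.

n(D) = 2508 / 86.22 = 29.09 mol
n(T) = 3400 / 168.32 = 20.20 mol
n/ν for D = 29.09/3 = 9.697
n/ν for T = 20.20/3 = 6.733
Smallest n/ν is T → limiting reagent.
n(A) = (2/3) × 20.20 = 13.47 mol

13.5 mol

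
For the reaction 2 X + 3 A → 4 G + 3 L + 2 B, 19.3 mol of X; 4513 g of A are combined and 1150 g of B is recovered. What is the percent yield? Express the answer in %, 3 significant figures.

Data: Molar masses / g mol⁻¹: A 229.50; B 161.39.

54.4 %

n(X) = 19.30 mol
n(A) = 4513 / 229.50 = 19.66 mol
n/ν for X = 19.30/2 = 9.650
n/ν for A = 19.66/3 = 6.553
Smallest n/ν is A → limiting reagent.
theoretical n(B) = (2/3) × 19.66 = 13.11 mol → 2116 g
% yield = 1150 / 2116 × 100 = 54.35 %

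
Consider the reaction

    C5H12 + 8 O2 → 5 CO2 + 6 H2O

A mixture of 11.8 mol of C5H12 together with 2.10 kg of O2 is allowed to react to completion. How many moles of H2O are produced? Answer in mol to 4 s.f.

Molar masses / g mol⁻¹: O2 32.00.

n(C5H12) = 11.80 mol
n(O2) = 2.100×1000 / 32.00 = 65.63 mol
n/ν for C5H12 = 11.80/1 = 11.80
n/ν for O2 = 65.63/8 = 8.204
Smallest n/ν is O2 → limiting reagent.
n(H2O) = (6/8) × 65.63 = 49.22 mol

49.22 mol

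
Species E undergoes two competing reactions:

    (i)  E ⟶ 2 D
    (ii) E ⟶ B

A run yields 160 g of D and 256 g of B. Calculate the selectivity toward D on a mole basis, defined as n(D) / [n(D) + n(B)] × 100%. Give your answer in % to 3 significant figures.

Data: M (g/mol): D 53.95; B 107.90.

55.6 %

n(D) = 160 / 53.95 = 2.966 mol
n(B) = 256 / 107.90 = 2.373 mol
selectivity = 2.966/(2.966+2.373) × 100 = 55.55 %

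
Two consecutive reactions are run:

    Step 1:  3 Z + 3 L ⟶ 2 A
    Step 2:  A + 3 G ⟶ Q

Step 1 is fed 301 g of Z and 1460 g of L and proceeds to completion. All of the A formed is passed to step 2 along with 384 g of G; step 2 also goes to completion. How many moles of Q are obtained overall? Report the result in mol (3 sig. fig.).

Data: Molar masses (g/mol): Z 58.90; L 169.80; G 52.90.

Step 1:
n(Z) = 301.0 / 58.90 = 5.110 mol
n(L) = 1460 / 169.80 = 8.598 mol
n/ν → Z: 1.703, L: 2.866; Z is limiting.
n(A) produced = (2/3) × 5.110 = 3.407 mol
Step 2:
n(A) available = 3.407 mol
n(G) = 384.0 / 52.90 = 7.259 mol
n/ν → A: 3.407, G: 2.420; G is limiting.
n(Q) = (1/3) × 7.259 = 2.420 mol

2.42 mol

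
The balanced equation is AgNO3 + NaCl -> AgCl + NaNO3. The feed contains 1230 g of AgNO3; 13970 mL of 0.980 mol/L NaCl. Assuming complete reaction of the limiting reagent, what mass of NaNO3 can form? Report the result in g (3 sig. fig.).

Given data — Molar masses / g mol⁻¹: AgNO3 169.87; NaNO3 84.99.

615 g

n(AgNO3) = 1230 / 169.87 = 7.241 mol
n(NaCl) = 0.980 × 13970/1000 = 13.69 mol
n/ν for AgNO3 = 7.241/1 = 7.241
n/ν for NaCl = 13.69/1 = 13.69
Smallest n/ν is AgNO3 → limiting reagent.
n(NaNO3) = (1/1) × 7.241 = 7.241 mol
mass = 7.241 × 84.99 = 615.4 g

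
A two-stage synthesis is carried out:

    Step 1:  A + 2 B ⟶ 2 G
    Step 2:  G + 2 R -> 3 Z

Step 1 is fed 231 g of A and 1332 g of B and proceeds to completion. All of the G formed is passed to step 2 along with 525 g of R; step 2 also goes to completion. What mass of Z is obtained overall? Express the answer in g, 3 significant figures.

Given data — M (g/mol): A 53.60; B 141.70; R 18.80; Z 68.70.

1780 g

Step 1:
n(A) = 231.0 / 53.60 = 4.310 mol
n(B) = 1332 / 141.70 = 9.400 mol
n/ν for A = 4.310/1 = 4.310
n/ν for B = 9.400/2 = 4.700
Smallest n/ν is A → limiting reagent.
n(G) produced = (2/1) × 4.310 = 8.620 mol
Step 2:
n(G) available = 8.620 mol
n(R) = 525.0 / 18.80 = 27.93 mol
n/ν for G = 8.620/1 = 8.620
n/ν for R = 27.93/2 = 13.97
Smallest n/ν is G → limiting reagent.
n(Z) = (3/1) × 8.620 = 25.86 mol
mass = 25.86 × 68.70 = 1777 g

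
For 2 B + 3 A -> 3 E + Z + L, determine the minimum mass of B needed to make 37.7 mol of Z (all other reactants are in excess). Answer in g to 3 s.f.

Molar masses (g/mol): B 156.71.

n(Z) = 37.70 mol
n(B) = (2/1) × 37.70 = 75.40 mol
mass = 75.40 × 156.71 = 11820 g

11800 g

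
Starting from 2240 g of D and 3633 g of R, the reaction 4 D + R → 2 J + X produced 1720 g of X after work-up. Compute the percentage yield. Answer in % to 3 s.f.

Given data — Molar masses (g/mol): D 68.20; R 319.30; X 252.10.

n(D) = 2240 / 68.20 = 32.84 mol
n(R) = 3633 / 319.30 = 11.38 mol
n/ν for D = 32.84/4 = 8.210
n/ν for R = 11.38/1 = 11.38
Smallest n/ν is D → limiting reagent.
theoretical n(X) = (1/4) × 32.84 = 8.210 mol → 2070 g
% yield = 1720 / 2070 × 100 = 83.09 %

83.1 %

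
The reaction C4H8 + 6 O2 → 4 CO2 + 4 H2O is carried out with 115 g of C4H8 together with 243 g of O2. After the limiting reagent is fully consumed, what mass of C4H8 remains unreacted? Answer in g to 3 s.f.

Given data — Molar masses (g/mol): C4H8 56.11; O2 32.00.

44.0 g

n(C4H8) = 115.0 / 56.11 = 2.050 mol
n(O2) = 243.0 / 32.00 = 7.594 mol
n/ν for C4H8 = 2.050/1 = 2.050
n/ν for O2 = 7.594/6 = 1.266
Smallest n/ν is O2 → limiting reagent.
C4H8 consumed = (1/6) × 7.594 = 1.266 mol
C4H8 remaining = 2.050 − 1.266 = 0.7840 mol
mass = 0.7840 × 56.11 = 43.99 g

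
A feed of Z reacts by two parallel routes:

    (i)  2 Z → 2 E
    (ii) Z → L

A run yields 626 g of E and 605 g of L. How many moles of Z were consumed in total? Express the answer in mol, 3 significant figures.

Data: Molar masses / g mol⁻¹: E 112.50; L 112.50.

n(E) = 626 / 112.50 = 5.564 mol
n(L) = 605 / 112.50 = 5.378 mol
n(Z) via (i) = (2/2)×5.564 = 5.564 mol
n(Z) via (ii) = (1/1)×5.378 = 5.378 mol
total n(Z) = 5.564 + 5.378 = 10.94 mol

10.9 mol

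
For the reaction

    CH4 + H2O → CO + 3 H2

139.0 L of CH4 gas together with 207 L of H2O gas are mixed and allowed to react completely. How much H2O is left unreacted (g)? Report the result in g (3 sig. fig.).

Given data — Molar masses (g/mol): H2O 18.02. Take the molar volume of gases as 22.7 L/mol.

54.0 g

n(CH4) = 139.0 / 22.7 = 6.123 mol
n(H2O) = 207.0 / 22.7 = 9.119 mol
n/ν → CH4: 6.123, H2O: 9.119; CH4 is limiting.
H2O consumed = (1/1) × 6.123 = 6.123 mol
H2O remaining = 9.119 − 6.123 = 2.996 mol
mass = 2.996 × 18.02 = 53.99 g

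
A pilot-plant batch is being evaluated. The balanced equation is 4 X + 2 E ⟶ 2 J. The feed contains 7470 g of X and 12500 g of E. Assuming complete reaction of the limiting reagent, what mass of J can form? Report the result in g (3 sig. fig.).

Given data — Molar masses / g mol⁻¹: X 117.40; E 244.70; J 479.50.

15300 g

n(X) = 7470 / 117.40 = 63.63 mol
n(E) = 12500 / 244.70 = 51.08 mol
n/ν for X = 63.63/4 = 15.91
n/ν for E = 51.08/2 = 25.54
Smallest n/ν is X → limiting reagent.
n(J) = (2/4) × 63.63 = 31.82 mol
mass = 31.82 × 479.50 = 15260 g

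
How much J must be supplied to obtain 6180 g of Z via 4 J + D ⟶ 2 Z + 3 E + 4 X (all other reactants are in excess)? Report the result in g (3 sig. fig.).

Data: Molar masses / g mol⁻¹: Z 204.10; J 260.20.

n(Z) = 6180 / 204.10 = 30.28 mol
n(J) = (4/2) × 30.28 = 60.56 mol
mass = 60.56 × 260.20 = 15760 g

15800 g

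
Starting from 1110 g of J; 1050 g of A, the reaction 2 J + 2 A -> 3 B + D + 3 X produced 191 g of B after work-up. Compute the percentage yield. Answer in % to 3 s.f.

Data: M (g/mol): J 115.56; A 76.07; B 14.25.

n(J) = 1110 / 115.56 = 9.605 mol
n(A) = 1050 / 76.07 = 13.80 mol
n/ν → J: 4.803, A: 6.900; J is limiting.
theoretical n(B) = (3/2) × 9.605 = 14.41 mol → 205.3 g
% yield = 191 / 205.3 × 100 = 93.03 %

93.0 %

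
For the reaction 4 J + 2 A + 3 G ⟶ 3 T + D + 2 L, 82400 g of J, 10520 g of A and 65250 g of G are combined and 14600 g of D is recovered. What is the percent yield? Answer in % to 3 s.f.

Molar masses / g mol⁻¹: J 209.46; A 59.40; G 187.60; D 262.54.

62.8 %

n(J) = 82400 / 209.46 = 393.4 mol
n(A) = 10520 / 59.40 = 177.1 mol
n(G) = 65250 / 187.60 = 347.8 mol
n/ν → J: 98.35, A: 88.55, G: 115.9; A is limiting.
theoretical n(D) = (1/2) × 177.1 = 88.55 mol → 23250 g
% yield = 14600 / 23250 × 100 = 62.80 %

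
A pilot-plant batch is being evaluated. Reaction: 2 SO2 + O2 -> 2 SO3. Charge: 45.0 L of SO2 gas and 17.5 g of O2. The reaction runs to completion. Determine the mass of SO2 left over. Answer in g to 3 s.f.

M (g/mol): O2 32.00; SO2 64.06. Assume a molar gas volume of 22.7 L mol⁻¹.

n(SO2) = 45.00 / 22.7 = 1.982 mol
n(O2) = 17.50 / 32.00 = 0.5469 mol
n/ν for SO2 = 1.982/2 = 0.9910
n/ν for O2 = 0.5469/1 = 0.5469
Smallest n/ν is O2 → limiting reagent.
SO2 consumed = (2/1) × 0.5469 = 1.094 mol
SO2 remaining = 1.982 − 1.094 = 0.8880 mol
mass = 0.8880 × 64.06 = 56.89 g

56.9 g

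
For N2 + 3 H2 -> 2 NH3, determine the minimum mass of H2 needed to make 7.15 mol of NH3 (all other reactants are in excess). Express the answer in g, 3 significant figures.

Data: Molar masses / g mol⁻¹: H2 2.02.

21.7 g

n(NH3) = 7.150 mol
n(H2) = (3/2) × 7.150 = 10.73 mol
mass = 10.73 × 2.02 = 21.67 g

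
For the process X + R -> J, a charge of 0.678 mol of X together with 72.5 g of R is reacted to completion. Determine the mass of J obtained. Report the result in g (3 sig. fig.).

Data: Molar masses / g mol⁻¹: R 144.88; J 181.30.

90.7 g

n(X) = 0.6780 mol
n(R) = 72.50 / 144.88 = 0.5004 mol
n/ν for X = 0.6780/1 = 0.6780
n/ν for R = 0.5004/1 = 0.5004
Smallest n/ν is R → limiting reagent.
n(J) = (1/1) × 0.5004 = 0.5004 mol
mass = 0.5004 × 181.30 = 90.72 g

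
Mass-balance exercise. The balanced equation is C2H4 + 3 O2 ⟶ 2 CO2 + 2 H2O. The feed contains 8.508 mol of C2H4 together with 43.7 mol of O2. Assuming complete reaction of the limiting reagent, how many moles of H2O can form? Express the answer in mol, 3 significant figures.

n(C2H4) = 8.508 mol
n(O2) = 43.70 mol
n/ν → C2H4: 8.508, O2: 14.57; C2H4 is limiting.
n(H2O) = (2/1) × 8.508 = 17.02 mol

17.0 mol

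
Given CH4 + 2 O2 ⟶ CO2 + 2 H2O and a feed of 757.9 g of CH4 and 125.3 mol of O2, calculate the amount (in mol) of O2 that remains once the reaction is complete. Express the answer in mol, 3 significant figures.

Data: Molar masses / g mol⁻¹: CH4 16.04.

n(CH4) = 757.9 / 16.04 = 47.25 mol
n(O2) = 125.3 mol
n/ν for CH4 = 47.25/1 = 47.25
n/ν for O2 = 125.3/2 = 62.65
Smallest n/ν is CH4 → limiting reagent.
O2 consumed = (2/1) × 47.25 = 94.50 mol
O2 remaining = 125.3 − 94.50 = 30.80 mol

30.8 mol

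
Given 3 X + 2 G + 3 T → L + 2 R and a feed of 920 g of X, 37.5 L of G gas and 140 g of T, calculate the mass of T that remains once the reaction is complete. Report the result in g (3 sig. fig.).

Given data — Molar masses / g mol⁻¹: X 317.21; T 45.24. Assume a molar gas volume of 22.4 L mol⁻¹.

n(X) = 920.0 / 317.21 = 2.900 mol
n(G) = 37.50 / 22.4 = 1.674 mol
n(T) = 140.0 / 45.24 = 3.095 mol
n/ν → X: 0.9667, G: 0.8370, T: 1.032; G is limiting.
T consumed = (3/2) × 1.674 = 2.511 mol
T remaining = 3.095 − 2.511 = 0.5840 mol
mass = 0.5840 × 45.24 = 26.42 g

26.4 g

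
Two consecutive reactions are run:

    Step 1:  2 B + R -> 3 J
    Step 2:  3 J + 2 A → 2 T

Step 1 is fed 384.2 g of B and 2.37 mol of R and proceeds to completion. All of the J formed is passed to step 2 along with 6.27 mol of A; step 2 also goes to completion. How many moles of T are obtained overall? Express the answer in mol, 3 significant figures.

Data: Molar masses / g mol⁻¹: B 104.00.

Step 1:
n(B) = 384.2 / 104.00 = 3.694 mol
n(R) = 2.370 mol
n/ν for B = 3.694/2 = 1.847
n/ν for R = 2.370/1 = 2.370
Smallest n/ν is B → limiting reagent.
n(J) produced = (3/2) × 3.694 = 5.541 mol
Step 2:
n(J) available = 5.541 mol
n(A) = 6.270 mol
n/ν for J = 5.541/3 = 1.847
n/ν for A = 6.270/2 = 3.135
Smallest n/ν is J → limiting reagent.
n(T) = (2/3) × 5.541 = 3.694 mol

3.69 mol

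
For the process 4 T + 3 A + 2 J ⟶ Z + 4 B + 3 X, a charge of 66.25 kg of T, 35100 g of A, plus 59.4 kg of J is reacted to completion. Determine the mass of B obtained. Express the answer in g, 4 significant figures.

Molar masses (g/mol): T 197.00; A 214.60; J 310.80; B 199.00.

n(T) = 66.25×1000 / 197.00 = 336.3 mol
n(A) = 35100 / 214.60 = 163.6 mol
n(J) = 59.40×1000 / 310.80 = 191.1 mol
n/ν → T: 84.08, A: 54.53, J: 95.55; A is limiting.
n(B) = (4/3) × 163.6 = 218.1 mol
mass = 218.1 × 199.00 = 43400 g

43400 g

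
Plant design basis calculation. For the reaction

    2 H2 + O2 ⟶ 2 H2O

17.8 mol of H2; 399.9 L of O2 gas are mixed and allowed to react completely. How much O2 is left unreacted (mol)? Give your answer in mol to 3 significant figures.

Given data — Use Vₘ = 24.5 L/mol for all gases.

n(H2) = 17.80 mol
n(O2) = 399.9 / 24.5 = 16.32 mol
n/ν → H2: 8.900, O2: 16.32; H2 is limiting.
O2 consumed = (1/2) × 17.80 = 8.900 mol
O2 remaining = 16.32 − 8.900 = 7.420 mol

7.42 mol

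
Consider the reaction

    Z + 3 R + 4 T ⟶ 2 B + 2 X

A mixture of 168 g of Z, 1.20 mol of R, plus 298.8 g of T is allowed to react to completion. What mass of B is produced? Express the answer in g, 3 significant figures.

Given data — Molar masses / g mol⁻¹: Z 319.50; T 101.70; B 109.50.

87.6 g

n(Z) = 168.0 / 319.50 = 0.5258 mol
n(R) = 1.200 mol
n(T) = 298.8 / 101.70 = 2.938 mol
n/ν for Z = 0.5258/1 = 0.5258
n/ν for R = 1.200/3 = 0.4000
n/ν for T = 2.938/4 = 0.7345
Smallest n/ν is R → limiting reagent.
n(B) = (2/3) × 1.200 = 0.8000 mol
mass = 0.8000 × 109.50 = 87.60 g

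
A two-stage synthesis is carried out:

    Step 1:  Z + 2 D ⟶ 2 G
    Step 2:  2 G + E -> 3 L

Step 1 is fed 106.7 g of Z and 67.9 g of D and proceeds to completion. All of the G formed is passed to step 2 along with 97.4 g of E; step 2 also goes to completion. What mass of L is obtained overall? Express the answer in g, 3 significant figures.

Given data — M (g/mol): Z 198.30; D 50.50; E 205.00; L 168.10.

240 g

Step 1:
n(Z) = 106.7 / 198.30 = 0.5381 mol
n(D) = 67.90 / 50.50 = 1.345 mol
n/ν for Z = 0.5381/1 = 0.5381
n/ν for D = 1.345/2 = 0.6725
Smallest n/ν is Z → limiting reagent.
n(G) produced = (2/1) × 0.5381 = 1.076 mol
Step 2:
n(G) available = 1.076 mol
n(E) = 97.40 / 205.00 = 0.4751 mol
n/ν for G = 1.076/2 = 0.5380
n/ν for E = 0.4751/1 = 0.4751
Smallest n/ν is E → limiting reagent.
n(L) = (3/1) × 0.4751 = 1.425 mol
mass = 1.425 × 168.10 = 239.5 g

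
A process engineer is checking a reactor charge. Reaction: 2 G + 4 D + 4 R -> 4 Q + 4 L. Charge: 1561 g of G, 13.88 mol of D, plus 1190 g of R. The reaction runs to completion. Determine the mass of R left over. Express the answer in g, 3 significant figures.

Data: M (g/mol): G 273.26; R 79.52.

n(G) = 1561 / 273.26 = 5.713 mol
n(D) = 13.88 mol
n(R) = 1190 / 79.52 = 14.96 mol
n/ν for G = 5.713/2 = 2.857
n/ν for D = 13.88/4 = 3.470
n/ν for R = 14.96/4 = 3.740
Smallest n/ν is G → limiting reagent.
R consumed = (4/2) × 5.713 = 11.43 mol
R remaining = 14.96 − 11.43 = 3.530 mol
mass = 3.530 × 79.52 = 280.7 g

281 g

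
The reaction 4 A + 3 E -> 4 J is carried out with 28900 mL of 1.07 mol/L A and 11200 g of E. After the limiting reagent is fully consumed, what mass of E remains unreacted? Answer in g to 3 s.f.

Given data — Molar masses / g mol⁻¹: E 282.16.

4660 g

n(A) = 1.07 × 28900/1000 = 30.92 mol
n(E) = 11200 / 282.16 = 39.69 mol
n/ν for A = 30.92/4 = 7.730
n/ν for E = 39.69/3 = 13.23
Smallest n/ν is A → limiting reagent.
E consumed = (3/4) × 30.92 = 23.19 mol
E remaining = 39.69 − 23.19 = 16.50 mol
mass = 16.50 × 282.16 = 4656 g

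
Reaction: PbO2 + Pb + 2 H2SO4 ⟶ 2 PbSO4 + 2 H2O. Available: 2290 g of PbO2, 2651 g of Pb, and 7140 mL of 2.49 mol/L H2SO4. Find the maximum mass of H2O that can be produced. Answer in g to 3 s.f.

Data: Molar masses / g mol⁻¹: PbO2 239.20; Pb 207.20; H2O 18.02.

320 g

n(PbO2) = 2290 / 239.20 = 9.574 mol
n(Pb) = 2651 / 207.20 = 12.79 mol
n(H2SO4) = 2.49 × 7140/1000 = 17.78 mol
n/ν → PbO2: 9.574, Pb: 12.79, H2SO4: 8.890; H2SO4 is limiting.
n(H2O) = (2/2) × 17.78 = 17.78 mol
mass = 17.78 × 18.02 = 320.4 g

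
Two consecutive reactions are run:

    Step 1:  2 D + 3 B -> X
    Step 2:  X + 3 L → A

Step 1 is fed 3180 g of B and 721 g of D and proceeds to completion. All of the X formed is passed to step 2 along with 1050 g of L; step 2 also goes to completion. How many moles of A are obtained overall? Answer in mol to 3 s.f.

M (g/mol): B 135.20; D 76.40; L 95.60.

Step 1:
n(B) = 3180 / 135.20 = 23.52 mol
n(D) = 721.0 / 76.40 = 9.437 mol
n/ν → B: 7.840, D: 4.719; D is limiting.
n(X) produced = (1/2) × 9.437 = 4.719 mol
Step 2:
n(X) available = 4.719 mol
n(L) = 1050 / 95.60 = 10.98 mol
n/ν → X: 4.719, L: 3.660; L is limiting.
n(A) = (1/3) × 10.98 = 3.660 mol

3.66 mol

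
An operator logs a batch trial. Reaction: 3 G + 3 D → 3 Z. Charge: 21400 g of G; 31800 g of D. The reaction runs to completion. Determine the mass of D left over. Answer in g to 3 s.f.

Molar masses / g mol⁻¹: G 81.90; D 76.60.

11800 g

n(G) = 21400 / 81.90 = 261.3 mol
n(D) = 31800 / 76.60 = 415.1 mol
n/ν → G: 87.10, D: 138.4; G is limiting.
D consumed = (3/3) × 261.3 = 261.3 mol
D remaining = 415.1 − 261.3 = 153.8 mol
mass = 153.8 × 76.60 = 11780 g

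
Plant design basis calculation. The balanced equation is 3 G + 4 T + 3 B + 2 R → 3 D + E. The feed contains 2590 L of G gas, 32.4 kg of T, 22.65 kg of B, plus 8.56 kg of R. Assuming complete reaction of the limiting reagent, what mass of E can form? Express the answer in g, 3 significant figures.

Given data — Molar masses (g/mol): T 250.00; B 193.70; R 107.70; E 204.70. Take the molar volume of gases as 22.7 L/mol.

6630 g

n(G) = 2590 / 22.7 = 114.1 mol
n(T) = 32.40×1000 / 250.00 = 129.6 mol
n(B) = 22.65×1000 / 193.70 = 116.9 mol
n(R) = 8.560×1000 / 107.70 = 79.48 mol
n/ν → G: 38.03, T: 32.40, B: 38.97, R: 39.74; T is limiting.
n(E) = (1/4) × 129.6 = 32.40 mol
mass = 32.40 × 204.70 = 6632 g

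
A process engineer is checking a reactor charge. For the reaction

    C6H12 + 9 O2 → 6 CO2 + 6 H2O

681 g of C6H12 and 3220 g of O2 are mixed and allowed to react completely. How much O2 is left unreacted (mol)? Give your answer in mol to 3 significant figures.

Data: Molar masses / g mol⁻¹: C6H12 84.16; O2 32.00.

27.8 mol

n(C6H12) = 681.0 / 84.16 = 8.092 mol
n(O2) = 3220 / 32.00 = 100.6 mol
n/ν → C6H12: 8.092, O2: 11.18; C6H12 is limiting.
O2 consumed = (9/1) × 8.092 = 72.83 mol
O2 remaining = 100.6 − 72.83 = 27.77 mol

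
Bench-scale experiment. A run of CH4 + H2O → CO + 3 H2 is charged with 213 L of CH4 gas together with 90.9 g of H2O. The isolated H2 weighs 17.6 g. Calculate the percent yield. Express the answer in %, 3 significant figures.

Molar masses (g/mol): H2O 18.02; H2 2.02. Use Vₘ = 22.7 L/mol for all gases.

57.6 %

n(CH4) = 213.0 / 22.7 = 9.383 mol
n(H2O) = 90.90 / 18.02 = 5.044 mol
n/ν for CH4 = 9.383/1 = 9.383
n/ν for H2O = 5.044/1 = 5.044
Smallest n/ν is H2O → limiting reagent.
theoretical n(H2) = (3/1) × 5.044 = 15.13 mol → 30.56 g
% yield = 17.6 / 30.56 × 100 = 57.59 %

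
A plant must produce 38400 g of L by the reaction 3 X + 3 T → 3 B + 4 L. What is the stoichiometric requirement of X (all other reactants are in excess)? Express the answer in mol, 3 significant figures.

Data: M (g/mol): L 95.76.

n(L) = 38400 / 95.76 = 401.0 mol
n(X) = (3/4) × 401.0 = 300.8 mol

301 mol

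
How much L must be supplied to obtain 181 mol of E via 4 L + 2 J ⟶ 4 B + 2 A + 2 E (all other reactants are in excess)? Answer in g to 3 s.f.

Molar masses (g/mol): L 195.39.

n(E) = 181.0 mol
n(L) = (4/2) × 181.0 = 362.0 mol
mass = 362.0 × 195.39 = 70730 g

70700 g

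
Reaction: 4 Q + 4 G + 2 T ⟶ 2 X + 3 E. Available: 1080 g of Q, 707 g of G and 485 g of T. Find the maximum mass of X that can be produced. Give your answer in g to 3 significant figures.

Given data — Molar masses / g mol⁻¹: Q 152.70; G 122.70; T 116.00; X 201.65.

581 g

n(Q) = 1080 / 152.70 = 7.073 mol
n(G) = 707.0 / 122.70 = 5.762 mol
n(T) = 485.0 / 116.00 = 4.181 mol
n/ν → Q: 1.768, G: 1.441, T: 2.091; G is limiting.
n(X) = (2/4) × 5.762 = 2.881 mol
mass = 2.881 × 201.65 = 581.0 g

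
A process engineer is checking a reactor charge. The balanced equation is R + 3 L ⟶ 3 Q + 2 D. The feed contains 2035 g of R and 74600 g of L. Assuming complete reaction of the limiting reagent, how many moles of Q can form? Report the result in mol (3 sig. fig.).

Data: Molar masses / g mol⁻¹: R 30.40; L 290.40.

201 mol

n(R) = 2035 / 30.40 = 66.94 mol
n(L) = 74600 / 290.40 = 256.9 mol
n/ν for R = 66.94/1 = 66.94
n/ν for L = 256.9/3 = 85.63
Smallest n/ν is R → limiting reagent.
n(Q) = (3/1) × 66.94 = 200.8 mol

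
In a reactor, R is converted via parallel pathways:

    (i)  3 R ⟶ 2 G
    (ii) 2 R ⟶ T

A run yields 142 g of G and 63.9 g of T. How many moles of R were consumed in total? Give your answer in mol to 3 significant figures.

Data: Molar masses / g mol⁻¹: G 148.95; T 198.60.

2.07 mol

n(G) = 142 / 148.95 = 0.9533 mol
n(T) = 63.9 / 198.60 = 0.3218 mol
n(R) via (i) = (3/2)×0.9533 = 1.430 mol
n(R) via (ii) = (2/1)×0.3218 = 0.6436 mol
total n(R) = 1.430 + 0.6436 = 2.074 mol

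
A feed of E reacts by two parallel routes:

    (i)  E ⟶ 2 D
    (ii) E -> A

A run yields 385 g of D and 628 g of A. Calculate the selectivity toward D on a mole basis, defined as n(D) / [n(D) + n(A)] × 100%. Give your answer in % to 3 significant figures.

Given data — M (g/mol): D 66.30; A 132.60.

55.1 %

n(D) = 385 / 66.30 = 5.807 mol
n(A) = 628 / 132.60 = 4.736 mol
selectivity = 5.807/(5.807+4.736) × 100 = 55.08 %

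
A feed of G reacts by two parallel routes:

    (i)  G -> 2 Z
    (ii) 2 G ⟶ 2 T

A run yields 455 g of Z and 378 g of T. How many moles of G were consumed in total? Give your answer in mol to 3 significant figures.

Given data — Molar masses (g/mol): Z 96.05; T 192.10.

n(Z) = 455 / 96.05 = 4.737 mol
n(T) = 378 / 192.10 = 1.968 mol
n(G) via (i) = (1/2)×4.737 = 2.369 mol
n(G) via (ii) = (2/2)×1.968 = 1.968 mol
total n(G) = 2.369 + 1.968 = 4.337 mol

4.34 mol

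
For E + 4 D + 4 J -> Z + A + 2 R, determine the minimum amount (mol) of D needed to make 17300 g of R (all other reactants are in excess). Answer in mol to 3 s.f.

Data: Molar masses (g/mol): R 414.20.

n(R) = 17300 / 414.20 = 41.77 mol
n(D) = (4/2) × 41.77 = 83.54 mol

83.5 mol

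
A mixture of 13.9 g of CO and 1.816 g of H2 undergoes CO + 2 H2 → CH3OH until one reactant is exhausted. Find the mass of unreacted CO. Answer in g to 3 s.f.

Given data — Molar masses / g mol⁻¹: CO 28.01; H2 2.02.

1.31 g

n(CO) = 13.90 / 28.01 = 0.4963 mol
n(H2) = 1.816 / 2.02 = 0.8990 mol
n/ν for CO = 0.4963/1 = 0.4963
n/ν for H2 = 0.8990/2 = 0.4495
Smallest n/ν is H2 → limiting reagent.
CO consumed = (1/2) × 0.8990 = 0.4495 mol
CO remaining = 0.4963 − 0.4495 = 0.04680 mol
mass = 0.04680 × 28.01 = 1.311 g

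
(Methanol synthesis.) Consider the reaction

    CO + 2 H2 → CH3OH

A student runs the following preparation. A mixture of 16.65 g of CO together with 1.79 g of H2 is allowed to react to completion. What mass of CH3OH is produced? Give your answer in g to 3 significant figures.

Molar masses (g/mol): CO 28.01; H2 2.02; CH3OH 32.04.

14.2 g

n(CO) = 16.65 / 28.01 = 0.5944 mol
n(H2) = 1.790 / 2.02 = 0.8861 mol
n/ν → CO: 0.5944, H2: 0.4431; H2 is limiting.
n(CH3OH) = (1/2) × 0.8861 = 0.4431 mol
mass = 0.4431 × 32.04 = 14.20 g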